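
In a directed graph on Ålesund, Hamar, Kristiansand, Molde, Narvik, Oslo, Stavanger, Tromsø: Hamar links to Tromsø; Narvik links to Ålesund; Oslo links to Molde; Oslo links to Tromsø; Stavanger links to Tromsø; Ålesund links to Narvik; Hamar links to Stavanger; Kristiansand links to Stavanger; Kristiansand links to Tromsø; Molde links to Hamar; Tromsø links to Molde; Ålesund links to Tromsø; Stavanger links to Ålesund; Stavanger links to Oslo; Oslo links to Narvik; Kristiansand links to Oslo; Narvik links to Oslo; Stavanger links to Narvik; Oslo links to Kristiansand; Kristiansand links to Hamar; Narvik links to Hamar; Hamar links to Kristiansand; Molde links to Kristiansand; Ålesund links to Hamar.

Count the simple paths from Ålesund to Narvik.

20

Ålesund→Hamar→Kristiansand→Oslo→Narvik
Ålesund→Hamar→Kristiansand→Stavanger→Narvik
Ålesund→Hamar→Kristiansand→Stavanger→Oslo→Narvik
Ålesund→Hamar→Stavanger→Narvik
Ålesund→Hamar→Stavanger→Oslo→Narvik
Ålesund→Hamar→Stavanger→Tromsø→Molde→Kristiansand→Oslo→Narvik
Ålesund→Hamar→Tromsø→Molde→Kristiansand→Oslo→Narvik
Ålesund→Hamar→Tromsø→Molde→Kristiansand→Stavanger→Narvik
... and 12 more.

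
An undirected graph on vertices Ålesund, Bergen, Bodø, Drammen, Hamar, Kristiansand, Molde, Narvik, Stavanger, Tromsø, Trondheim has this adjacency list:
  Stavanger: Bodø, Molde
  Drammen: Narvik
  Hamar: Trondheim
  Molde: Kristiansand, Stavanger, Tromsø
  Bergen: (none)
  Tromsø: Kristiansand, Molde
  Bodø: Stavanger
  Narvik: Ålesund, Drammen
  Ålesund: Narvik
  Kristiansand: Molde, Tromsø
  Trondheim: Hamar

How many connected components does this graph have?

From Ålesund: component {Ålesund, Drammen, Narvik}.
From Bergen: component {Bergen}.
From Bodø: component {Bodø, Kristiansand, Molde, Stavanger, Tromsø}.
From Hamar: component {Hamar, Trondheim}.
That's 4 components.

4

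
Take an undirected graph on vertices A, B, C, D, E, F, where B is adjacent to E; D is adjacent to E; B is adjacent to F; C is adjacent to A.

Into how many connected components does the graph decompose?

From A: component {A, C}.
From B: component {B, D, E, F}.
That's 2 components.

2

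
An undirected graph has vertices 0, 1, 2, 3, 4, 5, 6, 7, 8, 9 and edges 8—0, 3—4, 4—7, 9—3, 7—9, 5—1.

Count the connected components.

From 0: component {0, 8}.
From 1: component {1, 5}.
From 2: component {2}.
From 3: component {3, 4, 7, 9}.
From 6: component {6}.
That's 5 components.

5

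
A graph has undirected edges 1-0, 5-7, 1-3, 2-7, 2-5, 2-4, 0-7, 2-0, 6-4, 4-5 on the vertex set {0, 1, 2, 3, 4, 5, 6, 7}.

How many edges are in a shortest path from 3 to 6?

Distance 0: 3.
Distance 1: 1.
Distance 2: 0.
Distance 3: 2, 7.
Distance 4: 4, 5.
Distance 5: 6 — contains 6.

5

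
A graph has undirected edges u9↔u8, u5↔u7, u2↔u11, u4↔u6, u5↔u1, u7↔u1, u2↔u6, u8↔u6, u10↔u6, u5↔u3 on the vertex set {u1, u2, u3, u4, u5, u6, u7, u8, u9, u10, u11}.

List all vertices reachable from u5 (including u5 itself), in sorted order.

u1, u3, u5, u7

Start at u5.
Its neighbours: u1, u3, u7.
Nothing further is reachable.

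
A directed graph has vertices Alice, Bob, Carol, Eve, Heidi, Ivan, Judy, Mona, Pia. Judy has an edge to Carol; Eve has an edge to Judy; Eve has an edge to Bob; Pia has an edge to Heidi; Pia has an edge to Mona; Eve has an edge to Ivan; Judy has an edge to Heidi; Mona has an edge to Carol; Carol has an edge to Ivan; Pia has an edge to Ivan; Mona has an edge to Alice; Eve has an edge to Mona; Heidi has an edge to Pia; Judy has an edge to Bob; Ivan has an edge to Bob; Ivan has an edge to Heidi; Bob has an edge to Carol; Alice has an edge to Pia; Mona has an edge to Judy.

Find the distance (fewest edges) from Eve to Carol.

Distance 0: Eve.
Distance 1: Bob, Ivan, Judy, Mona.
Distance 2: Alice, Carol, Heidi — contains Carol.

2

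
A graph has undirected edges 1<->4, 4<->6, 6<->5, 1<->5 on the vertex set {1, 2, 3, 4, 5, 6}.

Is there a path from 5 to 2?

Explore from 5.
Distance 1: reach 1, 6.
Distance 2: reach 4.
The search is exhausted without reaching 2; it lies in a different component.

No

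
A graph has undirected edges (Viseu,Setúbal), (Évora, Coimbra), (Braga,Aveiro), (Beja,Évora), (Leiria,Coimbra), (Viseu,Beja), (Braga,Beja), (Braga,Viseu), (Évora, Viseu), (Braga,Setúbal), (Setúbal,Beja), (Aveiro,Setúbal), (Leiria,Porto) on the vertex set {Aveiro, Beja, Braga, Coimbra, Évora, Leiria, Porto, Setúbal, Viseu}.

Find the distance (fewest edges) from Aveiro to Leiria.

5

Distance 0: Aveiro.
Distance 1: Braga, Setúbal.
Distance 2: Beja, Viseu.
Distance 3: Évora.
Distance 4: Coimbra.
Distance 5: Leiria — contains Leiria.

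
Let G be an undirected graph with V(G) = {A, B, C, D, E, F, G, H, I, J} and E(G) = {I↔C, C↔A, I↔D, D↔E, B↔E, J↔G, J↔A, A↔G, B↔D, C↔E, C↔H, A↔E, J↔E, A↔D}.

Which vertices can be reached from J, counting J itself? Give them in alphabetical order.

Start at J.
Its neighbours: A, E, G.
Then their neighbours: B, C, D.
Then next layer: H, I.
Nothing further is reachable.

A, B, C, D, E, G, H, I, J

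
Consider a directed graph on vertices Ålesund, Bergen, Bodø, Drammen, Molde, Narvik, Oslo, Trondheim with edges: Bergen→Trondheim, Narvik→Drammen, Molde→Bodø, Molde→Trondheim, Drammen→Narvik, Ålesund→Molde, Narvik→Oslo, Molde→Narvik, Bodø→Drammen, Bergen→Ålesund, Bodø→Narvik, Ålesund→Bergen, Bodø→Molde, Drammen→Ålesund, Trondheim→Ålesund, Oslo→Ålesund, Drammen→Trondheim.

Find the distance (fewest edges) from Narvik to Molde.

3

Distance 0: Narvik.
Distance 1: Drammen, Oslo.
Distance 2: Ålesund, Trondheim.
Distance 3: Bergen, Molde — contains Molde.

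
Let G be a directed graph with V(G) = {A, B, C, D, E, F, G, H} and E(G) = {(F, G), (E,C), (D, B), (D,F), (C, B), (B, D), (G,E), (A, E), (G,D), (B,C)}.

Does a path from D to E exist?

Yes

Explore from D.
Distance 1: reach B, F.
Distance 2: reach C, G.
Distance 3: reach E.
Found E.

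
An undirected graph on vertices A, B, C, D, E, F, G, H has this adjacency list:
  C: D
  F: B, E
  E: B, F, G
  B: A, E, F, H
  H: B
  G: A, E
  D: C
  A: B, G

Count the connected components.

From A: component {A, B, E, F, G, H}.
From C: component {C, D}.
That's 2 components.

2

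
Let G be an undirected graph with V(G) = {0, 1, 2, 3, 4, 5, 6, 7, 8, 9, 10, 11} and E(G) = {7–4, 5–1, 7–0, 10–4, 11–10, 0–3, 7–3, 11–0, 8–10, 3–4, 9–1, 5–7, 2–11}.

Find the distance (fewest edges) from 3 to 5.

2

Distance 0: 3.
Distance 1: 0, 4, 7.
Distance 2: 5, 10, 11 — contains 5.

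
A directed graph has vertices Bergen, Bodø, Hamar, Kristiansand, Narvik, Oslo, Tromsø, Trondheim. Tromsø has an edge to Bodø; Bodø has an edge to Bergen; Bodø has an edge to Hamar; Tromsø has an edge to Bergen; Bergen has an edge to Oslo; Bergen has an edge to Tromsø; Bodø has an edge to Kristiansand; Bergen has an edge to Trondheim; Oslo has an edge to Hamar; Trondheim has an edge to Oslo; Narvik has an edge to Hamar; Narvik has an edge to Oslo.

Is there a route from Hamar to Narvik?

Hamar has no outgoing edges, so nothing is reachable from it.

No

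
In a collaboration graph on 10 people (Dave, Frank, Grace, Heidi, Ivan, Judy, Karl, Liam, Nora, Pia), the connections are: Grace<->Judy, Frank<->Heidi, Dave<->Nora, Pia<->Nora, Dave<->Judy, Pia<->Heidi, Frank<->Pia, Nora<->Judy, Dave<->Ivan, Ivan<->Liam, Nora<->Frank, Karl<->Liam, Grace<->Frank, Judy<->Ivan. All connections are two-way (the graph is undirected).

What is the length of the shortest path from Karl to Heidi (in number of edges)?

6

Distance 0: Karl.
Distance 1: Liam.
Distance 2: Ivan.
Distance 3: Dave, Judy.
Distance 4: Grace, Nora.
Distance 5: Frank, Pia.
Distance 6: Heidi — contains Heidi.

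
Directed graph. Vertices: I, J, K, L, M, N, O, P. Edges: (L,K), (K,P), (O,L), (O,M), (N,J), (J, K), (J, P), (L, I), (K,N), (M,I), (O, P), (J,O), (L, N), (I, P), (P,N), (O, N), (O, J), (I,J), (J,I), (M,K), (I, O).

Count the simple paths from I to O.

I→J→O
I→O
I→P→N→J→O

3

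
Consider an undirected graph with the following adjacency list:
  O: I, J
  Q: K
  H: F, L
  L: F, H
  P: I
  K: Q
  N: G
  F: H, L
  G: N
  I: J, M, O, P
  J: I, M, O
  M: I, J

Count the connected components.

From F: component {F, H, L}.
From G: component {G, N}.
From I: component {I, J, M, O, P}.
From K: component {K, Q}.
That's 4 components.

4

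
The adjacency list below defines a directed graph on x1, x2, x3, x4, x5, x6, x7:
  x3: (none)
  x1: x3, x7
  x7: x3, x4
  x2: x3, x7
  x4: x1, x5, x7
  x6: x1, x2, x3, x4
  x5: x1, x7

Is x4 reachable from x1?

Yes

Explore from x1.
Distance 1: reach x3, x7.
Distance 2: reach x4.
Found x4.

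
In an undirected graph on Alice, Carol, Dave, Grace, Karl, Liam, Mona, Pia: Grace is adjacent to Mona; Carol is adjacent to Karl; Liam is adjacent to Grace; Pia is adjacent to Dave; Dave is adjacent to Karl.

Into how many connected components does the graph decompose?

From Alice: component {Alice}.
From Carol: component {Carol, Dave, Karl, Pia}.
From Grace: component {Grace, Liam, Mona}.
That's 3 components.

3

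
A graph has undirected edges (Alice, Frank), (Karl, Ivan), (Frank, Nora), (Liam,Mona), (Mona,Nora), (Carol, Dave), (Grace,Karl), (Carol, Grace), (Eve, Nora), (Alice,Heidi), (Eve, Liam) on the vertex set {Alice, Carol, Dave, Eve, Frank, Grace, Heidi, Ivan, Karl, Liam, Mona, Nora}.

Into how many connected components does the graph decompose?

From Alice: component {Alice, Eve, Frank, Heidi, Liam, Mona, Nora}.
From Carol: component {Carol, Dave, Grace, Ivan, Karl}.
That's 2 components.

2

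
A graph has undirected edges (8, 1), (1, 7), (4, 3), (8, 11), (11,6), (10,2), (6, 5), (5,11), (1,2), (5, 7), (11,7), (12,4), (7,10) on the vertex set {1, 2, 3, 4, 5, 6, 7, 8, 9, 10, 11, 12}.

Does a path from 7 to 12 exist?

No

Explore from 7.
Distance 1: reach 1, 5, 10, 11.
Distance 2: reach 2, 6, 8.
The search is exhausted without reaching 12; it lies in a different component.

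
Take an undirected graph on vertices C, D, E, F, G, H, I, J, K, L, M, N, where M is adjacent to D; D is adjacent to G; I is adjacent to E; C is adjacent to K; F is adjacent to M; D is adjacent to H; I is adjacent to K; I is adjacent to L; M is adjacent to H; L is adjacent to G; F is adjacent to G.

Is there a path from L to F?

Yes

Explore from L.
Distance 1: reach G, I.
Distance 2: reach D, E, F, K.
Found F.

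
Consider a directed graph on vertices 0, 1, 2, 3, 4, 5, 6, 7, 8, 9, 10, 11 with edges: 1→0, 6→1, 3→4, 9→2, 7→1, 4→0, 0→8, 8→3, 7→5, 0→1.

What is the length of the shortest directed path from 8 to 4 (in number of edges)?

Distance 0: 8.
Distance 1: 3.
Distance 2: 4 — contains 4.

2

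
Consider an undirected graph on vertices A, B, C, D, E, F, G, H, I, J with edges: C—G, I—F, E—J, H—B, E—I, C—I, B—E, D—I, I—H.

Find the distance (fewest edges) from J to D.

3

Distance 0: J.
Distance 1: E.
Distance 2: B, I.
Distance 3: C, D, F, H — contains D.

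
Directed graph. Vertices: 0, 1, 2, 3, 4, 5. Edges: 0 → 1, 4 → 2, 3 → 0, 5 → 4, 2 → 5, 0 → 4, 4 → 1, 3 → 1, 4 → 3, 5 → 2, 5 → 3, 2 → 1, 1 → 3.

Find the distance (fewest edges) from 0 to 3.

Distance 0: 0.
Distance 1: 1, 4.
Distance 2: 2, 3 — contains 3.

2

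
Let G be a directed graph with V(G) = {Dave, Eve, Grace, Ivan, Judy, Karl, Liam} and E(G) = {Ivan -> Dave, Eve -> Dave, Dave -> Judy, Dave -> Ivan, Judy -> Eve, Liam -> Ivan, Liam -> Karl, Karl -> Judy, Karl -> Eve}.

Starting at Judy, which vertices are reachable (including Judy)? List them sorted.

Start at Judy.
Its neighbours: Eve.
Then their neighbours: Dave.
Then next layer: Ivan.
Nothing further is reachable.

Dave, Eve, Ivan, Judy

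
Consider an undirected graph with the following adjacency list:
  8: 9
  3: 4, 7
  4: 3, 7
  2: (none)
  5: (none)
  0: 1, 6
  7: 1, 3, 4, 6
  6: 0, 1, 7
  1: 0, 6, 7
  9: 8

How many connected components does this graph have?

4

From 0: component {0, 1, 3, 4, 6, 7}.
From 2: component {2}.
From 5: component {5}.
From 8: component {8, 9}.
That's 4 components.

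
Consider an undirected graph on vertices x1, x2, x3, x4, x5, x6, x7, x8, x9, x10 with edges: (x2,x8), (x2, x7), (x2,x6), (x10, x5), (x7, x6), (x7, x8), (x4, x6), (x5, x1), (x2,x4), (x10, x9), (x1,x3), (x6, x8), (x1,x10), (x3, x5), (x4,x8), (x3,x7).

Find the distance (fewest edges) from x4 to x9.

6

Distance 0: x4.
Distance 1: x2, x6, x8.
Distance 2: x7.
Distance 3: x3.
Distance 4: x1, x5.
Distance 5: x10.
Distance 6: x9 — contains x9.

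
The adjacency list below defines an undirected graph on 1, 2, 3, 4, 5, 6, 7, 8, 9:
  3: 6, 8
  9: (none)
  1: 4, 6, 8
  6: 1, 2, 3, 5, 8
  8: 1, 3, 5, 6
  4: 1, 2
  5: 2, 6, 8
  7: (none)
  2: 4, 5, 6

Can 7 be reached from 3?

No

Explore from 3.
Distance 1: reach 6, 8.
Distance 2: reach 1, 2, 5.
Distance 3: reach 4.
The search is exhausted without reaching 7; it lies in a different component.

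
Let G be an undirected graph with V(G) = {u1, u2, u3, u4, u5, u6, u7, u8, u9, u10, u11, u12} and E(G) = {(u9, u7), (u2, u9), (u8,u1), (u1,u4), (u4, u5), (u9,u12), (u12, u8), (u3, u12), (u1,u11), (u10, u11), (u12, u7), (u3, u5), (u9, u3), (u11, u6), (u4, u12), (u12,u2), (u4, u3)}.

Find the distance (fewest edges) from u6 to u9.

5

Distance 0: u6.
Distance 1: u11.
Distance 2: u1, u10.
Distance 3: u4, u8.
Distance 4: u3, u5, u12.
Distance 5: u2, u7, u9 — contains u9.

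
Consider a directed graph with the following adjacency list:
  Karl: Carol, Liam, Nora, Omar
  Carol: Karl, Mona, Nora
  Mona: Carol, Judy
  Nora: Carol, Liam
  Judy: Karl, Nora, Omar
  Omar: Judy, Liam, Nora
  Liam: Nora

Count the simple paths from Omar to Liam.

Omar→Judy→Karl→Carol→Nora→Liam
Omar→Judy→Karl→Liam
Omar→Judy→Karl→Nora→Liam
Omar→Judy→Nora→Carol→Karl→Liam
Omar→Judy→Nora→Liam
Omar→Liam
Omar→Nora→Carol→Karl→Liam
Omar→Nora→Carol→Mona→Judy→Karl→Liam
Omar→Nora→Liam

9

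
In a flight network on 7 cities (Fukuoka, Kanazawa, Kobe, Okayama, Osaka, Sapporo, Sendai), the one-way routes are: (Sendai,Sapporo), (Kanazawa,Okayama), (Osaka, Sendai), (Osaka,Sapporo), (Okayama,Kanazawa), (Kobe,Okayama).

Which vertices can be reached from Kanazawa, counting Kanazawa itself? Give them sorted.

Start at Kanazawa.
Its neighbours: Okayama.
Nothing further is reachable.

Kanazawa, Okayama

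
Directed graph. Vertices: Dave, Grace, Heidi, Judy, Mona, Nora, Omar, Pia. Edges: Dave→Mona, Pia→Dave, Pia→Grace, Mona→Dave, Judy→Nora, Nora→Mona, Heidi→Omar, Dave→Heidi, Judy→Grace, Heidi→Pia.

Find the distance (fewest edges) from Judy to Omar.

5

Distance 0: Judy.
Distance 1: Grace, Nora.
Distance 2: Mona.
Distance 3: Dave.
Distance 4: Heidi.
Distance 5: Omar, Pia — contains Omar.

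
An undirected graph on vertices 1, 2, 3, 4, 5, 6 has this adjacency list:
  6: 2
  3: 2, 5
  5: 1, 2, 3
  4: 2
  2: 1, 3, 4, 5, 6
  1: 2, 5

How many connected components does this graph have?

From 1: component {1, 2, 3, 4, 5, 6}.
That's 1 component.

1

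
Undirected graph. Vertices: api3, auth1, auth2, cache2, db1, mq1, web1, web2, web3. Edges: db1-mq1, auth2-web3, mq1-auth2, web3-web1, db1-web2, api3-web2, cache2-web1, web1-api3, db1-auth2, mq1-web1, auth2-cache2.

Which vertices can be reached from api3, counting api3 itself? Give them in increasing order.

Start at api3.
Its neighbours: web1, web2.
Then their neighbours: cache2, db1, mq1, web3.
Then next layer: auth2.
Nothing further is reachable.

api3, auth2, cache2, db1, mq1, web1, web2, web3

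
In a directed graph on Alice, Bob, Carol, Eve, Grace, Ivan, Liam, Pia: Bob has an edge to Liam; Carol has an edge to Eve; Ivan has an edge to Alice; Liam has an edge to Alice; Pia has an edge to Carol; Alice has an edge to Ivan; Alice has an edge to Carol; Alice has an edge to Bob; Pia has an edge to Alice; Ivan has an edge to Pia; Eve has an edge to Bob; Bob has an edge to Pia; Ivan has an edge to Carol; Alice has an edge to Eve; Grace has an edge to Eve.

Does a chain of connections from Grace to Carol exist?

Explore from Grace.
Distance 1: reach Eve.
Distance 2: reach Bob.
Distance 3: reach Liam, Pia.
Distance 4: reach Alice, Carol.
Found Carol.

Yes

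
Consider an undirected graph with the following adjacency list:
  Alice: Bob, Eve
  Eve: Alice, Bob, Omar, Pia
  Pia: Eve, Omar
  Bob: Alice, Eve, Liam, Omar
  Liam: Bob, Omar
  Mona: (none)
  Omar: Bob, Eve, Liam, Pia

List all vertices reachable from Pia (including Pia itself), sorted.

Alice, Bob, Eve, Liam, Omar, Pia

Start at Pia.
Its neighbours: Eve, Omar.
Then their neighbours: Alice, Bob, Liam.
Nothing further is reachable.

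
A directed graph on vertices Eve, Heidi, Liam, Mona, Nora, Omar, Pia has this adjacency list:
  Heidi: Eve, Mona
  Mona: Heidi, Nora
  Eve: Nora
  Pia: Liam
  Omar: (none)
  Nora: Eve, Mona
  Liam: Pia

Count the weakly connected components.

3

From Eve: component {Eve, Heidi, Mona, Nora}.
From Liam: component {Liam, Pia}.
From Omar: component {Omar}.
That's 3 components.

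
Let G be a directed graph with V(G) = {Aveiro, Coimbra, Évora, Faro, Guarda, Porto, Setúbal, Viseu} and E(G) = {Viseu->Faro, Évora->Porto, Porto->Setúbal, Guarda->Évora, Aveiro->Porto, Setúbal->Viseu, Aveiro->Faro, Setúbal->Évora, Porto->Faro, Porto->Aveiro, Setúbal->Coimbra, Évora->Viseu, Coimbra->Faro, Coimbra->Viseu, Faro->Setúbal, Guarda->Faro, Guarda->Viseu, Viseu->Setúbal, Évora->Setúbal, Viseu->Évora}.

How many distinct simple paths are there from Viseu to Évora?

3

Viseu→Évora
Viseu→Faro→Setúbal→Évora
Viseu→Setúbal→Évora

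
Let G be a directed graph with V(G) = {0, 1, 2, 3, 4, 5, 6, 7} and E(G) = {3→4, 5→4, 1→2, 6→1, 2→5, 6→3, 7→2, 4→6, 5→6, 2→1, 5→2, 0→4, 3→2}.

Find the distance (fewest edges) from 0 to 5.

Distance 0: 0.
Distance 1: 4.
Distance 2: 6.
Distance 3: 1, 3.
Distance 4: 2.
Distance 5: 5 — contains 5.

5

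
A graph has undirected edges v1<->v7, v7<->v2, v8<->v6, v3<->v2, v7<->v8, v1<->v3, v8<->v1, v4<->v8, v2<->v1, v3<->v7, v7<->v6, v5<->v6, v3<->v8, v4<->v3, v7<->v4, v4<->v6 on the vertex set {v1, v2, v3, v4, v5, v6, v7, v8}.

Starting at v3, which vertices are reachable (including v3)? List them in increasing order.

v1, v2, v3, v4, v5, v6, v7, v8

Start at v3.
Its neighbours: v1, v2, v4, v7, v8.
Then their neighbours: v6.
Then next layer: v5.
Every vertex is now reached.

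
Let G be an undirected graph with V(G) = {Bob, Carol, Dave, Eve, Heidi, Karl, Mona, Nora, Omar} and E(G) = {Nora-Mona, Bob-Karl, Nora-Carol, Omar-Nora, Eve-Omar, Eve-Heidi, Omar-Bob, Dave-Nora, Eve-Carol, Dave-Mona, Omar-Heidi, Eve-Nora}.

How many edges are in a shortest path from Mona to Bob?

Distance 0: Mona.
Distance 1: Dave, Nora.
Distance 2: Carol, Eve, Omar.
Distance 3: Bob, Heidi — contains Bob.

3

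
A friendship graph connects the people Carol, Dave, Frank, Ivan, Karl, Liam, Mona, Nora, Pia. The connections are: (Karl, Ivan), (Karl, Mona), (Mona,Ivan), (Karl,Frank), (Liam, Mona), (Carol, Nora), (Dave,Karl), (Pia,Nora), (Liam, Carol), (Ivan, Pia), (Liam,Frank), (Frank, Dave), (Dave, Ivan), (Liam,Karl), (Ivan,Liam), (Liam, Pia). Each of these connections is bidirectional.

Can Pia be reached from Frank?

Yes

Explore from Frank.
Distance 1: reach Dave, Karl, Liam.
Distance 2: reach Carol, Ivan, Mona, Pia.
Found Pia.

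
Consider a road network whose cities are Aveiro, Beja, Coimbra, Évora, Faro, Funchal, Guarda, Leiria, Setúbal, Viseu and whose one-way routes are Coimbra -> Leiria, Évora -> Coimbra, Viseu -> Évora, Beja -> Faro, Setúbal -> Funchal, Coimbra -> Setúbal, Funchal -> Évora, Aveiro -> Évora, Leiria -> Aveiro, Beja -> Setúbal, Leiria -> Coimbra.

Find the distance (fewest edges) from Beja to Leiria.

Distance 0: Beja.
Distance 1: Faro, Setúbal.
Distance 2: Funchal.
Distance 3: Évora.
Distance 4: Coimbra.
Distance 5: Leiria — contains Leiria.

5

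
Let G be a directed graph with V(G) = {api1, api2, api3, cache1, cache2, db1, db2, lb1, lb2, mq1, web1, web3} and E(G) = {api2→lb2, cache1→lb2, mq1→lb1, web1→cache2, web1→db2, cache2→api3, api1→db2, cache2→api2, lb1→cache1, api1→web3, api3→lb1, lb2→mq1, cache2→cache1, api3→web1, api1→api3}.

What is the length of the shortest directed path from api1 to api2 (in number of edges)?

Distance 0: api1.
Distance 1: api3, db2, web3.
Distance 2: lb1, web1.
Distance 3: cache1, cache2.
Distance 4: api2, lb2 — contains api2.

4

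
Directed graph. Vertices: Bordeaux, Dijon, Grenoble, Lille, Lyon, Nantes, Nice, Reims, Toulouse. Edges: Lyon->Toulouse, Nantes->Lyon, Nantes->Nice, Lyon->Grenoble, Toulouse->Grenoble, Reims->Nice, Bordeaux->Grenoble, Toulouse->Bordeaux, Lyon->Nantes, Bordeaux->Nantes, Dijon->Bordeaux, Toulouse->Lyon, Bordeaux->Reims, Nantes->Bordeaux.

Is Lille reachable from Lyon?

Explore from Lyon.
Distance 1: reach Grenoble, Nantes, Toulouse.
Distance 2: reach Bordeaux, Nice.
Distance 3: reach Reims.
The search from Lyon is exhausted; no directed path reaches Lille.

No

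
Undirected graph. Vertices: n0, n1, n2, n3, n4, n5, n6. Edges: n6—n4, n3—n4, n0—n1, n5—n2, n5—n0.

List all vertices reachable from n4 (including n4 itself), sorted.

Start at n4.
Its neighbours: n3, n6.
Nothing further is reachable.

n3, n4, n6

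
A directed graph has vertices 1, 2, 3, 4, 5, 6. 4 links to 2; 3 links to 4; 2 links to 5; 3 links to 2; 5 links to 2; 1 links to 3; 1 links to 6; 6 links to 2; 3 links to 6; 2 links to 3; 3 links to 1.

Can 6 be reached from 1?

Explore from 1.
Distance 1: reach 3, 6.
Found 6.

Yes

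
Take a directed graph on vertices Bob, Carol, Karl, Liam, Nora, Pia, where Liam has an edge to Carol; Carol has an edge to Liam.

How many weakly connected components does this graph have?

From Bob: component {Bob}.
From Carol: component {Carol, Liam}.
From Karl: component {Karl}.
From Nora: component {Nora}.
From Pia: component {Pia}.
That's 5 components.

5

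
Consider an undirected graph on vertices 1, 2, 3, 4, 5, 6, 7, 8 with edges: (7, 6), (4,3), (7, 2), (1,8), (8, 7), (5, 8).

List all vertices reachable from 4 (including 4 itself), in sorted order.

Start at 4.
Its neighbours: 3.
Nothing further is reachable.

3, 4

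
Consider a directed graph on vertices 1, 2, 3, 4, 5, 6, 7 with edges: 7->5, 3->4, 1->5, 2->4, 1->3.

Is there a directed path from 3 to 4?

Explore from 3.
Distance 1: reach 4.
Found 4.

Yes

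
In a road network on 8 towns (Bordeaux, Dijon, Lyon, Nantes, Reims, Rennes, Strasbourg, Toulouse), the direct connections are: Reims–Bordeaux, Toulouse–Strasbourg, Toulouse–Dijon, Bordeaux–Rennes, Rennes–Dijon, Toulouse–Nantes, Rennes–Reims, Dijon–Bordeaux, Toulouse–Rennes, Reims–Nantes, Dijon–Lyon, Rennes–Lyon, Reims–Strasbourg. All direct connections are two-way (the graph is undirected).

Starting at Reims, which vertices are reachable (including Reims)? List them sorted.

Start at Reims.
Its neighbours: Bordeaux, Nantes, Rennes, Strasbourg.
Then their neighbours: Dijon, Lyon, Toulouse.
Every vertex is now reached.

Bordeaux, Dijon, Lyon, Nantes, Reims, Rennes, Strasbourg, Toulouse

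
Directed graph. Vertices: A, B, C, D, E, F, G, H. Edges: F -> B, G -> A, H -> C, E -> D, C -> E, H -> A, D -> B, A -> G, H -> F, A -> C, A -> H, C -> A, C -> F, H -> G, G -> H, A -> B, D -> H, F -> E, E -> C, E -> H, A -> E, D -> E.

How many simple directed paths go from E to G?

E→C→A→G
E→C→A→H→G
E→D→H→A→G
E→D→H→C→A→G
E→D→H→G
E→H→A→G
E→H→C→A→G
E→H→G

8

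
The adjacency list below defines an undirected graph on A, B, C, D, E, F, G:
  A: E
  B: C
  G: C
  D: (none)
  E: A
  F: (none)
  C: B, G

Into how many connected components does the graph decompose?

From A: component {A, E}.
From B: component {B, C, G}.
From D: component {D}.
From F: component {F}.
That's 4 components.

4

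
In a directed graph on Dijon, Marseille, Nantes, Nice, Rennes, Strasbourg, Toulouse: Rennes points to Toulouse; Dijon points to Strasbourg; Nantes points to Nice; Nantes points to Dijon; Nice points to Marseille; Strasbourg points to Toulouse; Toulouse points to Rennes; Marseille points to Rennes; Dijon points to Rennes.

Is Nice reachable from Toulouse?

No

Explore from Toulouse.
Distance 1: reach Rennes.
The search from Toulouse is exhausted; no directed path reaches Nice.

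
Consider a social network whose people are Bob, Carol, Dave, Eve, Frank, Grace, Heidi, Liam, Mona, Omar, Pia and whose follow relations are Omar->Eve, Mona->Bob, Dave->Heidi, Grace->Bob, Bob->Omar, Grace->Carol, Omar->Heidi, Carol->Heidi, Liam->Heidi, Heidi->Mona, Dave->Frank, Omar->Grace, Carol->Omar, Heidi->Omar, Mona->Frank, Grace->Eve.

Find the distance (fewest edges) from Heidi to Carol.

3

Distance 0: Heidi.
Distance 1: Mona, Omar.
Distance 2: Bob, Eve, Frank, Grace.
Distance 3: Carol — contains Carol.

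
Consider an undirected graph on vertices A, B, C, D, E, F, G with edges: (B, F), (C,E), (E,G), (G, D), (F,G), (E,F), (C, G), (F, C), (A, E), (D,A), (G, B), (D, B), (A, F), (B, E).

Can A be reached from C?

Explore from C.
Distance 1: reach E, F, G.
Distance 2: reach A, B, D.
Found A.

Yes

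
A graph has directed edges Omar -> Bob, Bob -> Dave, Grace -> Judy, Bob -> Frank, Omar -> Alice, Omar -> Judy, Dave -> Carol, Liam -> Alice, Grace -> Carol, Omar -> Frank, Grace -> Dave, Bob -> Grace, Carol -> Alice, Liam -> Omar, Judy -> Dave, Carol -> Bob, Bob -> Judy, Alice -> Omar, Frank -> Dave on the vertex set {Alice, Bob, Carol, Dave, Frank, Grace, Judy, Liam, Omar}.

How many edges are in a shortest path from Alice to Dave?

3

Distance 0: Alice.
Distance 1: Omar.
Distance 2: Bob, Frank, Judy.
Distance 3: Dave, Grace — contains Dave.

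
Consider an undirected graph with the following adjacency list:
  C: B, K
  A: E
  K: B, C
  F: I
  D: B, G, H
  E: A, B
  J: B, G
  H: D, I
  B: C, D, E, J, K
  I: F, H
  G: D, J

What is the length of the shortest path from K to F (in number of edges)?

5

Distance 0: K.
Distance 1: B, C.
Distance 2: D, E, J.
Distance 3: A, G, H.
Distance 4: I.
Distance 5: F — contains F.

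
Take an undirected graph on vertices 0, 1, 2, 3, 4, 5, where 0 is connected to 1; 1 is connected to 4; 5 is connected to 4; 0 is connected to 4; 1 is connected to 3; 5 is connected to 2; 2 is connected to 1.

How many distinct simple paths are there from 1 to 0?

3

1–0
1–2–5–4–0
1–4–0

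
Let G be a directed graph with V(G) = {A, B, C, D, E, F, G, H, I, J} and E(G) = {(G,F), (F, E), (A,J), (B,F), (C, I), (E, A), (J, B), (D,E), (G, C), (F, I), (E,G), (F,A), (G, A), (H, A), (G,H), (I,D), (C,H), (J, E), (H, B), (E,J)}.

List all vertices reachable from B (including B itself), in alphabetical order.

Start at B.
Its neighbours: F.
Then their neighbours: A, E, I.
Then next layer: D, G, J.
Then next layer: C, H.
Every vertex is now reached.

A, B, C, D, E, F, G, H, I, J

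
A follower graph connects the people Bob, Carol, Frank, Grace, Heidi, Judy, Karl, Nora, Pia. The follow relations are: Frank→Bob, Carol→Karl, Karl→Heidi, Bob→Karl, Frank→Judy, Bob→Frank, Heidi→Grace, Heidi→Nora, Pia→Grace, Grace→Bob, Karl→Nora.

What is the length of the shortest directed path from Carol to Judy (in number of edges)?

6

Distance 0: Carol.
Distance 1: Karl.
Distance 2: Heidi, Nora.
Distance 3: Grace.
Distance 4: Bob.
Distance 5: Frank.
Distance 6: Judy — contains Judy.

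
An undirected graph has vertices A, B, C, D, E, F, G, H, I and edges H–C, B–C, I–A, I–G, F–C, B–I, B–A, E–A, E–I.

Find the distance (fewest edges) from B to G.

2

Distance 0: B.
Distance 1: A, C, I.
Distance 2: E, F, G, H — contains G.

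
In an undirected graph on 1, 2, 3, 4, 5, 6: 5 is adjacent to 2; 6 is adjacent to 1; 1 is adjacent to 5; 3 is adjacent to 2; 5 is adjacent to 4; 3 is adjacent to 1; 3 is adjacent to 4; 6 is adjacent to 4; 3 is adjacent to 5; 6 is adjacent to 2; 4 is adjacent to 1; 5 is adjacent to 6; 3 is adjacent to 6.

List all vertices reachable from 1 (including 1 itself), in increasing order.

1, 2, 3, 4, 5, 6

Start at 1.
Its neighbours: 3, 4, 5, 6.
Then their neighbours: 2.
Every vertex is now reached.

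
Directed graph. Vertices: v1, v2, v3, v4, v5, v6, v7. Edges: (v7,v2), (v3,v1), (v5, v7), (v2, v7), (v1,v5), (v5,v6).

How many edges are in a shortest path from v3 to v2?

Distance 0: v3.
Distance 1: v1.
Distance 2: v5.
Distance 3: v6, v7.
Distance 4: v2 — contains v2.

4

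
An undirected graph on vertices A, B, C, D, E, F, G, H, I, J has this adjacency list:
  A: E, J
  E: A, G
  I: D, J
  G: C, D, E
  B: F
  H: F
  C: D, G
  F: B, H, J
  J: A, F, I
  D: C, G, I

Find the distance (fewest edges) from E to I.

3

Distance 0: E.
Distance 1: A, G.
Distance 2: C, D, J.
Distance 3: F, I — contains I.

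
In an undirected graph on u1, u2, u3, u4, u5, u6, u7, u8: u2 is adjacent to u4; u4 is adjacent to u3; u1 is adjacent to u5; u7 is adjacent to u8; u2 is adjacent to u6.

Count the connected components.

From u1: component {u1, u5}.
From u2: component {u2, u3, u4, u6}.
From u7: component {u7, u8}.
That's 3 components.

3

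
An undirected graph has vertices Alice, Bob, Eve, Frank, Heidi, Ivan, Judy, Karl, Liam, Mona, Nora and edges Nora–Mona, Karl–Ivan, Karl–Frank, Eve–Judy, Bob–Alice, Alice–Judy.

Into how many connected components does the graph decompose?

From Alice: component {Alice, Bob, Eve, Judy}.
From Frank: component {Frank, Ivan, Karl}.
From Heidi: component {Heidi}.
From Liam: component {Liam}.
From Mona: component {Mona, Nora}.
That's 5 components.

5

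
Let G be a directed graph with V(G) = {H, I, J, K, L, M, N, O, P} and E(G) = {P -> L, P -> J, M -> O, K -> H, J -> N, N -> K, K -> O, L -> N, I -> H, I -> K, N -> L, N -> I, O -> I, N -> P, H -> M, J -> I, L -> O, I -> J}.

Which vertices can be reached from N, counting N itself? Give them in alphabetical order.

H, I, J, K, L, M, N, O, P

Start at N.
Its neighbours: I, K, L, P.
Then their neighbours: H, J, O.
Then next layer: M.
Every vertex is now reached.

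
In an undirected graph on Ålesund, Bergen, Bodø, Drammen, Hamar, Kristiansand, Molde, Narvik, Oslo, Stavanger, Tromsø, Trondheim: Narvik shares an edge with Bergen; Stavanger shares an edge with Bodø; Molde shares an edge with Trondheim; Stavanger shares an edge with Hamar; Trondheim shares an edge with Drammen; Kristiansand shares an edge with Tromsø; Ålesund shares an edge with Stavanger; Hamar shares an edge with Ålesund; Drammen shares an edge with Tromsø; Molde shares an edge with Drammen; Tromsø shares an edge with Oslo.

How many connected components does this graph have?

From Ålesund: component {Ålesund, Bodø, Hamar, Stavanger}.
From Bergen: component {Bergen, Narvik}.
From Drammen: component {Drammen, Kristiansand, Molde, Oslo, Tromsø, Trondheim}.
That's 3 components.

3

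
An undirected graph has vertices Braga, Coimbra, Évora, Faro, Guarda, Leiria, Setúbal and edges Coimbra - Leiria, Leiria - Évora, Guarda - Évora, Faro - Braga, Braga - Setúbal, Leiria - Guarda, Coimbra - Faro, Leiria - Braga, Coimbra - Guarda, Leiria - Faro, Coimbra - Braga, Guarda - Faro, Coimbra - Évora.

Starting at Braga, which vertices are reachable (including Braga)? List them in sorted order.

Start at Braga.
Its neighbours: Coimbra, Faro, Leiria, Setúbal.
Then their neighbours: Évora, Guarda.
Every vertex is now reached.

Braga, Coimbra, Évora, Faro, Guarda, Leiria, Setúbal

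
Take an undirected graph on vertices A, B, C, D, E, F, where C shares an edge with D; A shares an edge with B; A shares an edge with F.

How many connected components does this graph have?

3

From A: component {A, B, F}.
From C: component {C, D}.
From E: component {E}.
That's 3 components.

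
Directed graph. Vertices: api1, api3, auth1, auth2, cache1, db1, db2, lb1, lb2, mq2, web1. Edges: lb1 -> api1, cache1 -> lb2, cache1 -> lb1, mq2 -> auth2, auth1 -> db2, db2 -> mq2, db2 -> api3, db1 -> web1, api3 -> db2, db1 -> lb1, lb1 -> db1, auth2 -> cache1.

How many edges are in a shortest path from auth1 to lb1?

Distance 0: auth1.
Distance 1: db2.
Distance 2: api3, mq2.
Distance 3: auth2.
Distance 4: cache1.
Distance 5: lb1, lb2 — contains lb1.

5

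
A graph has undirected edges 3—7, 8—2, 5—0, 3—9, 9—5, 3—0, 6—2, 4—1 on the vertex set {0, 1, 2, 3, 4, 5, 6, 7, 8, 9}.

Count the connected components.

From 0: component {0, 3, 5, 7, 9}.
From 1: component {1, 4}.
From 2: component {2, 6, 8}.
That's 3 components.

3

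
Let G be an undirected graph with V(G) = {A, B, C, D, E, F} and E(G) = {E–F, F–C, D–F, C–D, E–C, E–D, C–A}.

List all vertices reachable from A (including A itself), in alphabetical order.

Start at A.
Its neighbours: C.
Then their neighbours: D, E, F.
Nothing further is reachable.

A, C, D, E, F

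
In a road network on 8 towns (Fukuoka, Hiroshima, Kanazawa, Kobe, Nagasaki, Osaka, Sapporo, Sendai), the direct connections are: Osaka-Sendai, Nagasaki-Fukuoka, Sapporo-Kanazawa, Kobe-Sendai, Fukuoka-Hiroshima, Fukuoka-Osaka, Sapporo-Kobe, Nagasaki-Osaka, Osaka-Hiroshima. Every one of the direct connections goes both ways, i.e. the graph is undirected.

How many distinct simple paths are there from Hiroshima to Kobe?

3

Hiroshima–Fukuoka–Nagasaki–Osaka–Sendai–Kobe
Hiroshima–Fukuoka–Osaka–Sendai–Kobe
Hiroshima–Osaka–Sendai–Kobe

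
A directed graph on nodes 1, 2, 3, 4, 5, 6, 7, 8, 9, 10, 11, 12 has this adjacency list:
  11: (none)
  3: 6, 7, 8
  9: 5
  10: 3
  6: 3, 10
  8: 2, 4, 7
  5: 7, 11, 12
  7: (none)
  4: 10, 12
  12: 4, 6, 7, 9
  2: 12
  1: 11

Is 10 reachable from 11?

No

11 has no outgoing edges, so nothing is reachable from it.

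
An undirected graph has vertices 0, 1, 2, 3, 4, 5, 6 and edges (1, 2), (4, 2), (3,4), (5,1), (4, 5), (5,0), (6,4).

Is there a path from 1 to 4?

Yes

Explore from 1.
Distance 1: reach 2, 5.
Distance 2: reach 0, 4.
Found 4.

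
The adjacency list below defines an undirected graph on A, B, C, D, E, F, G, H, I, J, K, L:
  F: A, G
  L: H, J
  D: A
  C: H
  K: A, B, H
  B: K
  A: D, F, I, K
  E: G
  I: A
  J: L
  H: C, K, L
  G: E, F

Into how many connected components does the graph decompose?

From A: component {A, B, C, D, E, F, G, H, I, J, K, L}.
That's 1 component.

1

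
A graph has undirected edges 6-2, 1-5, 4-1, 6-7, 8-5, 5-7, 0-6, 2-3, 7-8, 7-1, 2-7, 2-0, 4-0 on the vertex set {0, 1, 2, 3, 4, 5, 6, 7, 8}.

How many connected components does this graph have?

1

From 0: component {0, 1, 2, 3, 4, 5, 6, 7, 8}.
That's 1 component.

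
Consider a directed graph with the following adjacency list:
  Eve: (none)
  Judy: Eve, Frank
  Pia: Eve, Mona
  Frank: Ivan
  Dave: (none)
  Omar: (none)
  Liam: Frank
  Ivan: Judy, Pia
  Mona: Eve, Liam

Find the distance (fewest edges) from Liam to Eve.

4

Distance 0: Liam.
Distance 1: Frank.
Distance 2: Ivan.
Distance 3: Judy, Pia.
Distance 4: Eve, Mona — contains Eve.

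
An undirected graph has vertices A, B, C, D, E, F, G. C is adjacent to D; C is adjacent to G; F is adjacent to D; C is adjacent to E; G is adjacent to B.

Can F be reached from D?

Explore from D.
Distance 1: reach C, F.
Found F.

Yes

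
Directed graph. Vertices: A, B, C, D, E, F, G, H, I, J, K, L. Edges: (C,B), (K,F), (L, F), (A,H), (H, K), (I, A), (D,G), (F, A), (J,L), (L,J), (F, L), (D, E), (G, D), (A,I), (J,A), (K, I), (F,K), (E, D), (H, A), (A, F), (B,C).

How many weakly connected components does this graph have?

From A: component {A, F, H, I, J, K, L}.
From B: component {B, C}.
From D: component {D, E, G}.
That's 3 components.

3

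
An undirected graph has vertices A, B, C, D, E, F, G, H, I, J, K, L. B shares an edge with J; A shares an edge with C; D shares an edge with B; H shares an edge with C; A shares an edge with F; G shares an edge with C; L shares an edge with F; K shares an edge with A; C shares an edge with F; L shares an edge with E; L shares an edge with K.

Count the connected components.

From A: component {A, C, E, F, G, H, K, L}.
From B: component {B, D, J}.
From I: component {I}.
That's 3 components.

3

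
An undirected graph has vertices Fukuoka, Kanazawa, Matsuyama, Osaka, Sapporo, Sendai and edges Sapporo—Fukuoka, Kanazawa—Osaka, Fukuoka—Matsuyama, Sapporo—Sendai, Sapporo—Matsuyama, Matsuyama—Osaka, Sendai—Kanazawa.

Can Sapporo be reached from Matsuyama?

Yes

Explore from Matsuyama.
Distance 1: reach Fukuoka, Osaka, Sapporo.
Found Sapporo.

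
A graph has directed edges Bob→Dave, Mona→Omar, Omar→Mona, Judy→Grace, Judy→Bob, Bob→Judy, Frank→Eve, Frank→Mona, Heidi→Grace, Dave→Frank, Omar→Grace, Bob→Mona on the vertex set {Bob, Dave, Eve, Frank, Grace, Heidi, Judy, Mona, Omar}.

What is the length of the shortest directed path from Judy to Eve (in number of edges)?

4

Distance 0: Judy.
Distance 1: Bob, Grace.
Distance 2: Dave, Mona.
Distance 3: Frank, Omar.
Distance 4: Eve — contains Eve.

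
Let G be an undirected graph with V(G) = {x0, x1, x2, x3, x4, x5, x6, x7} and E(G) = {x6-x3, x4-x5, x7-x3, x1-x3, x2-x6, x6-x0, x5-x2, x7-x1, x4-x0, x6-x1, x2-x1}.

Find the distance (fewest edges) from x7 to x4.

4

Distance 0: x7.
Distance 1: x1, x3.
Distance 2: x2, x6.
Distance 3: x0, x5.
Distance 4: x4 — contains x4.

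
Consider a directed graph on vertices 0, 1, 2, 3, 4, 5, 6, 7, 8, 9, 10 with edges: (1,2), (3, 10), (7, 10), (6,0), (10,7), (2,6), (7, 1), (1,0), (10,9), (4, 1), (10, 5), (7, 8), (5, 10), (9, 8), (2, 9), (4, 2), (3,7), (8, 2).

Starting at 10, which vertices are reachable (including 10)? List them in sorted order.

Start at 10.
Its neighbours: 5, 7, 9.
Then their neighbours: 1, 8.
Then next layer: 0, 2.
Then next layer: 6.
Nothing further is reachable.

0, 1, 2, 5, 6, 7, 8, 9, 10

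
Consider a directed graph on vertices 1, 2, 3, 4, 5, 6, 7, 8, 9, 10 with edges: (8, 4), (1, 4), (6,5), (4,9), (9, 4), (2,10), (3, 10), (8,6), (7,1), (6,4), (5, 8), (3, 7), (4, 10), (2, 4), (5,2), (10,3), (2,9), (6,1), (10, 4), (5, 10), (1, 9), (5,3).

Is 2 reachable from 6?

Yes

Explore from 6.
Distance 1: reach 1, 4, 5.
Distance 2: reach 2, 3, 8, 9, 10.
Found 2.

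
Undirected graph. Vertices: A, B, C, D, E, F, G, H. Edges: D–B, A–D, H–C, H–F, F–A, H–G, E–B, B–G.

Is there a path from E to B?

Explore from E.
Distance 1: reach B.
Found B.

Yes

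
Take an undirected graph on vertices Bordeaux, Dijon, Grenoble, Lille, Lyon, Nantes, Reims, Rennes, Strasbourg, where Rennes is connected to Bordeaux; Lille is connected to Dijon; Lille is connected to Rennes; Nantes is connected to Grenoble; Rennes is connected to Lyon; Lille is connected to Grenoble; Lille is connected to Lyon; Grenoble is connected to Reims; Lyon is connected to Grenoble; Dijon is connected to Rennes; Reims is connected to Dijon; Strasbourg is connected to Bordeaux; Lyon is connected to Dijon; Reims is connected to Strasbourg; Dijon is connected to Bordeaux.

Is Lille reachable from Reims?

Yes

Explore from Reims.
Distance 1: reach Dijon, Grenoble, Strasbourg.
Distance 2: reach Bordeaux, Lille, Lyon, Nantes, Rennes.
Found Lille.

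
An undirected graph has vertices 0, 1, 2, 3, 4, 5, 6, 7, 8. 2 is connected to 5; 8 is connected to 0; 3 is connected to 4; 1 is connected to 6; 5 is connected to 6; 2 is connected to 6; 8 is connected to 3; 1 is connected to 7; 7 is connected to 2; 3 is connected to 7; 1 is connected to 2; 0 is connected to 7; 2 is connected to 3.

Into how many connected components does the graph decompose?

From 0: component {0, 1, 2, 3, 4, 5, 6, 7, 8}.
That's 1 component.

1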